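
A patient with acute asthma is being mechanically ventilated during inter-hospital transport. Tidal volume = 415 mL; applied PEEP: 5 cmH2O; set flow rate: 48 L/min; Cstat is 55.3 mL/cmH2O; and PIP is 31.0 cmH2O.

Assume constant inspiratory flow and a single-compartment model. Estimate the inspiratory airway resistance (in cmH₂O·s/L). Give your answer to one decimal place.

23.1

Flow: 48 L/min ÷ 60 = 0.8 L/s.
Equation of motion (constant flow): PIP = Vt/C + R·V̇ + PEEP.
R·V̇ = PIP − Vt/C − PEEP = 31.0 − 415/55.3 − 5 = 31.0 − 7.505 − 5 = 18.495 cmH2O.
R = 18.495 / 0.8 = 23.119 cmH2O·s/L.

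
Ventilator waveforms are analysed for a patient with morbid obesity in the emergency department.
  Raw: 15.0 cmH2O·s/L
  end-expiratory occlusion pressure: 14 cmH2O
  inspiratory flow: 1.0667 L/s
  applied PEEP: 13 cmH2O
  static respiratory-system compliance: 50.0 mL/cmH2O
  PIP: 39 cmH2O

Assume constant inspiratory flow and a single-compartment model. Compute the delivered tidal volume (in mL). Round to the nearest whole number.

Total PEEP = 14 cmH2O (set 13 + intrinsic 1); this is the baseline alveolar pressure.
Equation of motion (constant flow): PIP = Vt/C + R·V̇ + PEEP.
Vt/C = PIP − R·V̇ − PEEP = 39 − 16.001 − 14 = 8.999 cmH2O.
Vt = C × 8.999 = 50.0 × 8.999 = 449.95 mL.

450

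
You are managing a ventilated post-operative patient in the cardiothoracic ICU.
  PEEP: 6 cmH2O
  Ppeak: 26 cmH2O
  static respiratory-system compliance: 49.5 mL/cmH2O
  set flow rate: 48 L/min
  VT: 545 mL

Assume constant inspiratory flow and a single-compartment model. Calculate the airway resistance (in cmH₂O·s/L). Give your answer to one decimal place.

Flow: 48 L/min ÷ 60 = 0.8 L/s.
Equation of motion (constant flow): PIP = Vt/C + R·V̇ + PEEP.
R·V̇ = PIP − Vt/C − PEEP = 26 − 545/49.5 − 6 = 26 − 11.01 − 6 = 8.99 cmH2O.
R = 8.99 / 0.8 = 11.238 cmH2O·s/L.

11.2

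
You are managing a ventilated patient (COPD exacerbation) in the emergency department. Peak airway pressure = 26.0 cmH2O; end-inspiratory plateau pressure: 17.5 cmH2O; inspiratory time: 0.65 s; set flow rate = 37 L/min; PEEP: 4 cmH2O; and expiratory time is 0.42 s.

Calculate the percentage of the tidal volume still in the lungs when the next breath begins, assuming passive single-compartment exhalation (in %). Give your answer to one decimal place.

35.8

Flow: 37 L/min ÷ 60 = 0.6167 L/s.
Vt = flow × Ti = 0.6167 L/s × 0.65 s × 1000 mL/L = 400.86 mL.
R = (PIP − Pplat)/V̇ = (26.0 − 17.5) / 0.6167 = 8.5/0.6167 = 13.783 cmH2O·s/L.
C = Vt/(Pplat − PEEP) = 400.86 / (17.5 − 4) = 400.86/13.5 = 29.693 mL/cmH2O.
τ = R × C = 13.783 × 0.02969 L/cmH2O = 0.4092 s.
Fraction remaining at end-expiration = e^(−Te/τ) = e^(−0.42/0.4092) = 0.3583 → 35.83%.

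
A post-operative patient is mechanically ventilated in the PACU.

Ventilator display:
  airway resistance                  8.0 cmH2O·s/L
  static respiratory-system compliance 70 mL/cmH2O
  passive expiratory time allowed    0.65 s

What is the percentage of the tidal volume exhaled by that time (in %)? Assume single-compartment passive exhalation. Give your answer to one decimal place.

τ = R × C = 8.0 × 70 mL/cmH2O = 8.0 × 0.070 L/cmH2O = 0.56 s.
Passive exhalation: V(t)/V₀ = e^(−t/τ) = e^(−0.65/0.56) = 0.3133.
Fraction exhaled = 1 − 0.3133 = 0.6867 → 68.67%.

68.7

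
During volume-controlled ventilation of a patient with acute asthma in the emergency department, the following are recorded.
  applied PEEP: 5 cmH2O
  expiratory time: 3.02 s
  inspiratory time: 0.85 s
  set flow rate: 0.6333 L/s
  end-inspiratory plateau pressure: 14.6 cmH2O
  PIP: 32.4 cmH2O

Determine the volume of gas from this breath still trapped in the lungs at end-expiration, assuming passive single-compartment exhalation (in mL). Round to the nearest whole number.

Vt = flow × Ti = 0.6333 L/s × 0.85 s × 1000 mL/L = 538.31 mL.
R = (PIP − Pplat)/V̇ = (32.4 − 14.6) / 0.6333 = 17.8/0.6333 = 28.107 cmH2O·s/L.
C = Vt/(Pplat − PEEP) = 538.31 / (14.6 − 5) = 538.31/9.6 = 56.074 mL/cmH2O.
τ = R × C = 28.107 × 0.05607 L/cmH2O = 1.576 s.
Fraction remaining = e^(−Te/τ) = e^(−3.02/1.576) = 0.1472.
Trapped volume = 538.31 × 0.1472 = 79.239 mL.

79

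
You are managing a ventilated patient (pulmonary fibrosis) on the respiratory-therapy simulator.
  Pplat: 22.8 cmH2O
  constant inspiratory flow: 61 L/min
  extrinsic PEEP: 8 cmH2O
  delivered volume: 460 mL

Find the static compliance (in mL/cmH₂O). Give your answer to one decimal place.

Cstat = Vt / (Pplat − PEEP) = 460 / (22.8 − 8) = 460 / 14.8 = 31.081 mL/cmH2O.

31.1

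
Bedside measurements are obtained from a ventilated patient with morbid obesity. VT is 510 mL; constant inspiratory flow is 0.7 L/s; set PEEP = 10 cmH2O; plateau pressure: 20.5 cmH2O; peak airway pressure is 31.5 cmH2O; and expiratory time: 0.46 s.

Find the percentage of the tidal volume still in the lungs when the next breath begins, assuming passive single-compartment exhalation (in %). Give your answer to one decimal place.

R = (PIP − Pplat)/V̇ = (31.5 − 20.5) / 0.7 = 11.0/0.7 = 15.714 cmH2O·s/L.
C = Vt/(Pplat − PEEP) = 510.0 / (20.5 − 10) = 510.0/10.5 = 48.571 mL/cmH2O.
τ = R × C = 15.714 × 0.04857 L/cmH2O = 0.7632 s.
Fraction remaining at end-expiration = e^(−Te/τ) = e^(−0.46/0.7632) = 0.5473 → 54.73%.

54.7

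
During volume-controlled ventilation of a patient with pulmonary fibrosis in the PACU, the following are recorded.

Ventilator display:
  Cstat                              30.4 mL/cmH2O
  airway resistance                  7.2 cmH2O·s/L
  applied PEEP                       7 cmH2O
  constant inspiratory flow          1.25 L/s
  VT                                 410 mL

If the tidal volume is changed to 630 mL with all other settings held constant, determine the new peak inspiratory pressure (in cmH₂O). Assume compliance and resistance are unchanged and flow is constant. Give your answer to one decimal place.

PIP = Vt/C + R·V̇ + PEEP (constant-flow equation of motion).
Only the elastic term changes: ΔPIP = ΔVt / C = (630 − 410) / 30.4 = 7.237 cmH2O.
Original PIP = 410/30.4 + 7.2×1.25 + 7 = 29.487 cmH2O; new PIP = 29.487 + (7.237) = 36.724 cmH2O.

36.7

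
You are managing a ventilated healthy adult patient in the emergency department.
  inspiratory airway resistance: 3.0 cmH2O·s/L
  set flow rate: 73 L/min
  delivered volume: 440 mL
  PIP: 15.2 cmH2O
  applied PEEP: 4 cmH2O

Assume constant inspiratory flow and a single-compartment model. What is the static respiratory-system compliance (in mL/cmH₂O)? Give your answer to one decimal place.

58.3

Flow: 73 L/min ÷ 60 = 1.2167 L/s.
Equation of motion (constant flow): PIP = Vt/C + R·V̇ + PEEP.
Vt/C = PIP − R·V̇ − PEEP = 15.2 − 3.0×1.2167 − 4 = 15.2 − 3.65 − 4 = 7.55 cmH2O.
C = Vt / 7.55 = 440 / 7.55 = 58.278 mL/cmH2O.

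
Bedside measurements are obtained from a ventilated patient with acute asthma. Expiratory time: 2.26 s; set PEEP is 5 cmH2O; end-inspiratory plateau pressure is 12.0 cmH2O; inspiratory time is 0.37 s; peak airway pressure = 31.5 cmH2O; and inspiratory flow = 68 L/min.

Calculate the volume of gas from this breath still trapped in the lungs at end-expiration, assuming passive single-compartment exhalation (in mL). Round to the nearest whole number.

47

Flow: 68 L/min ÷ 60 = 1.1333 L/s.
Vt = flow × Ti = 1.1333 L/s × 0.37 s × 1000 mL/L = 419.32 mL.
R = (PIP − Pplat)/V̇ = (31.5 − 12.0) / 1.1333 = 19.5/1.1333 = 17.206 cmH2O·s/L.
C = Vt/(Pplat − PEEP) = 419.32 / (12.0 − 5) = 419.32/7.0 = 59.903 mL/cmH2O.
τ = R × C = 17.206 × 0.0599 L/cmH2O = 1.031 s.
Fraction remaining = e^(−Te/τ) = e^(−2.26/1.031) = 0.1117.
Trapped volume = 419.32 × 0.1117 = 46.838 mL.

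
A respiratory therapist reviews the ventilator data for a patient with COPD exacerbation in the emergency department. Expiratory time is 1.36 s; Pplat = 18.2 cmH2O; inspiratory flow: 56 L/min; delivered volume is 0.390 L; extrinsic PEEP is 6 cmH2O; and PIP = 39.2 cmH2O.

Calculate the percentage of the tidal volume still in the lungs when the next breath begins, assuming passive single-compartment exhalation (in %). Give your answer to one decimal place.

15.1

Flow: 56 L/min ÷ 60 = 0.9333 L/s.
R = (PIP − Pplat)/V̇ = (39.2 − 18.2) / 0.9333 = 21.0/0.9333 = 22.501 cmH2O·s/L.
C = Vt/(Pplat − PEEP) = 390.0 / (18.2 − 6) = 390.0/12.2 = 31.967 mL/cmH2O.
τ = R × C = 22.501 × 0.03197 L/cmH2O = 0.7194 s.
Fraction remaining at end-expiration = e^(−Te/τ) = e^(−1.36/0.7194) = 0.151 → 15.1%.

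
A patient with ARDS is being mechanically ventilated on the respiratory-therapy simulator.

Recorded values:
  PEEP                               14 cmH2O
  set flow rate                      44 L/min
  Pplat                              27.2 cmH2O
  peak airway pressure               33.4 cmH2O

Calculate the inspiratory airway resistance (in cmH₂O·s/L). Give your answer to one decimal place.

Flow: 44 L/min ÷ 60 = 0.7333 L/s.
Raw = (PIP − Pplat) / flow = (33.4 − 27.2) / 0.7333 = 6.2 / 0.7333 = 8.455 cmH2O·s/L.

8.5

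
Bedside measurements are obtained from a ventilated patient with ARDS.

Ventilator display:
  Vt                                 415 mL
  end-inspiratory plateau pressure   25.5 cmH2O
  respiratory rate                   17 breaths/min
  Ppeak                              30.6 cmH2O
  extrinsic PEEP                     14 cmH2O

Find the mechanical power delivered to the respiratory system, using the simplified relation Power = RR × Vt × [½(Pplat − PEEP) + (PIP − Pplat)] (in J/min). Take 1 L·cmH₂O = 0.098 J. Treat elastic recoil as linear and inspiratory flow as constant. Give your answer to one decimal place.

Per-breath work = Vt × [½(Pplat−PEEP) + (PIP−Pplat)] = 0.415 × [0.5×11.5 + 5.1] = 0.415 × 10.85 = 4.503 L·cmH2O.
Power = 17 × 4.503 = 76.551 L·cmH2O/min.
× 0.098 J/(L·cmH2O) → 7.502 J/min.

7.5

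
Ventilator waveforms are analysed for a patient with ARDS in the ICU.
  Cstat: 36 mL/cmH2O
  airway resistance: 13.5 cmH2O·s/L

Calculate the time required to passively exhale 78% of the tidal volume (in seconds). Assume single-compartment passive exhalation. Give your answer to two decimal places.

τ = R × C = 13.5 × 36 mL/cmH2O = 13.5 × 0.036 L/cmH2O = 0.486 s.
Exhaled fraction f = 1 − e^(−t/τ) → t = −τ·ln(1 − f) = −0.486·ln(0.22) = 0.7359 s.

0.74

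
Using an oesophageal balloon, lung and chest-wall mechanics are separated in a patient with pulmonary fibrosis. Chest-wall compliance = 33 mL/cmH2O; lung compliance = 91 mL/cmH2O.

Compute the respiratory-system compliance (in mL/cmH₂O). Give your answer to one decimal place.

Lung and chest wall are elastances in series: 1/Crs = 1/CL + 1/Ccw.
1/Crs = 1/91 + 1/33 = 0.04129.
Crs = 24.219 mL/cmH2O.

24.2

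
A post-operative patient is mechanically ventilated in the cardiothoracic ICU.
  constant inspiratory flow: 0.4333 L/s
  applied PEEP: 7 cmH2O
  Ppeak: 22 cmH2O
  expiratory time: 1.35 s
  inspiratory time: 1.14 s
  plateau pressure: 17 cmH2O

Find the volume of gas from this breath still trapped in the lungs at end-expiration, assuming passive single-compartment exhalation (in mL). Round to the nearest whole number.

46

Vt = flow × Ti = 0.4333 L/s × 1.14 s × 1000 mL/L = 493.96 mL.
R = (PIP − Pplat)/V̇ = (22 − 17) / 0.4333 = 5.0/0.4333 = 11.539 cmH2O·s/L.
C = Vt/(Pplat − PEEP) = 493.96 / (17 − 7) = 493.96/10.0 = 49.396 mL/cmH2O.
τ = R × C = 11.539 × 0.0494 L/cmH2O = 0.57 s.
Fraction remaining = e^(−Te/τ) = e^(−1.35/0.57) = 0.09363.
Trapped volume = 493.96 × 0.09363 = 46.249 mL.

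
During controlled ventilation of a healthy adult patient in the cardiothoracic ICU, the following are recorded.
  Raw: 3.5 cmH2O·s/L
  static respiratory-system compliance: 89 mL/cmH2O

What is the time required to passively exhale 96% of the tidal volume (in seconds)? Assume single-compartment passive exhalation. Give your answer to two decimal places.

1.00

τ = R × C = 3.5 × 89 mL/cmH2O = 3.5 × 0.089 L/cmH2O = 0.3115 s.
Exhaled fraction f = 1 − e^(−t/τ) → t = −τ·ln(1 − f) = −0.3115·ln(0.04) = 1.003 s.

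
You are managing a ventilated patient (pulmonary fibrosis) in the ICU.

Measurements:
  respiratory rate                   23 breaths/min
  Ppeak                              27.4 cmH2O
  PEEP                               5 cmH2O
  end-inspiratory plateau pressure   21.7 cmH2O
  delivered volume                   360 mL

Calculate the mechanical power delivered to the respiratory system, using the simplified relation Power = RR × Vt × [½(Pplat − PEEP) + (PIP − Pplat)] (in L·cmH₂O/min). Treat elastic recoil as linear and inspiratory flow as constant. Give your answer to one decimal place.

Per-breath work = Vt × [½(Pplat−PEEP) + (PIP−Pplat)] = 0.360 × [0.5×16.7 + 5.7] = 0.360 × 14.05 = 5.058 L·cmH2O.
Power = 23 × 5.058 = 116.33 L·cmH2O/min.

116.3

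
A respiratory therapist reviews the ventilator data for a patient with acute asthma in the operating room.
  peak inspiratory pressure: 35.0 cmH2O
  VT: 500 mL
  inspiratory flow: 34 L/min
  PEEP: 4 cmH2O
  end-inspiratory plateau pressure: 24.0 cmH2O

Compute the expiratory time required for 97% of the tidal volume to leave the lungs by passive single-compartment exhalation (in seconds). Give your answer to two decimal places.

1.70

Flow: 34 L/min ÷ 60 = 0.5667 L/s.
R = (PIP − Pplat)/V̇ = (35.0 − 24.0) / 0.5667 = 11.0/0.5667 = 19.411 cmH2O·s/L.
C = Vt/(Pplat − PEEP) = 500.0 / (24.0 − 4) = 500.0/20.0 = 25.0 mL/cmH2O.
τ = R × C = 19.411 × 0.025 L/cmH2O = 0.4853 s.
t = −τ·ln(1 − 0.97) = −0.4853·ln(0.03) = 1.702 s.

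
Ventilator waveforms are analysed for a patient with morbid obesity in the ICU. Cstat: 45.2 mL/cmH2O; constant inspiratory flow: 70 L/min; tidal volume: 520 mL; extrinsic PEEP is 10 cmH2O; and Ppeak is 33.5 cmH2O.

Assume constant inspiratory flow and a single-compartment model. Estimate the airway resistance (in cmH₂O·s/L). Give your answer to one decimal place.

Flow: 70 L/min ÷ 60 = 1.1667 L/s.
Equation of motion (constant flow): PIP = Vt/C + R·V̇ + PEEP.
R·V̇ = PIP − Vt/C − PEEP = 33.5 − 520/45.2 − 10 = 33.5 − 11.504 − 10 = 11.996 cmH2O.
R = 11.996 / 1.1667 = 10.282 cmH2O·s/L.

10.3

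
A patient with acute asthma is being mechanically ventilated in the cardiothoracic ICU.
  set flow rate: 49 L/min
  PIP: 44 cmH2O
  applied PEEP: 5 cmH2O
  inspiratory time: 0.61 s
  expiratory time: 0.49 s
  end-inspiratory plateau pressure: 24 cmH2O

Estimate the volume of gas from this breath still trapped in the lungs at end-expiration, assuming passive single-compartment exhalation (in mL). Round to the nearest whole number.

Flow: 49 L/min ÷ 60 = 0.8167 L/s.
Vt = flow × Ti = 0.8167 L/s × 0.61 s × 1000 mL/L = 498.19 mL.
R = (PIP − Pplat)/V̇ = (44 − 24) / 0.8167 = 20.0/0.8167 = 24.489 cmH2O·s/L.
C = Vt/(Pplat − PEEP) = 498.19 / (24 − 5) = 498.19/19.0 = 26.221 mL/cmH2O.
τ = R × C = 24.489 × 0.02622 L/cmH2O = 0.6421 s.
Fraction remaining = e^(−Te/τ) = e^(−0.49/0.6421) = 0.4662.
Trapped volume = 498.19 × 0.4662 = 232.26 mL.

232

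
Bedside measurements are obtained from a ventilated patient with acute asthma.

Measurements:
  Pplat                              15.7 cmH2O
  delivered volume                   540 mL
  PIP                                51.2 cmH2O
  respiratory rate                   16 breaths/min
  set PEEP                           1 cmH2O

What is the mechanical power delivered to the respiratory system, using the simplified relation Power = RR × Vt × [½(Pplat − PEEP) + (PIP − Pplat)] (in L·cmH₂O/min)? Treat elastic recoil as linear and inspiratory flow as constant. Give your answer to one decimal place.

370.2

Per-breath work = Vt × [½(Pplat−PEEP) + (PIP−Pplat)] = 0.540 × [0.5×14.7 + 35.5] = 0.540 × 42.85 = 23.139 L·cmH2O.
Power = 16 × 23.139 = 370.22 L·cmH2O/min.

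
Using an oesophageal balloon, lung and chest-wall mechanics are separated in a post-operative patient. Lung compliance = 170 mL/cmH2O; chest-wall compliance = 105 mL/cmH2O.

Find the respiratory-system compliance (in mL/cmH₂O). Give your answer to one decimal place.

64.9

Lung and chest wall are elastances in series: 1/Crs = 1/CL + 1/Ccw.
1/Crs = 1/170 + 1/105 = 0.01541.
Crs = 64.893 mL/cmH2O.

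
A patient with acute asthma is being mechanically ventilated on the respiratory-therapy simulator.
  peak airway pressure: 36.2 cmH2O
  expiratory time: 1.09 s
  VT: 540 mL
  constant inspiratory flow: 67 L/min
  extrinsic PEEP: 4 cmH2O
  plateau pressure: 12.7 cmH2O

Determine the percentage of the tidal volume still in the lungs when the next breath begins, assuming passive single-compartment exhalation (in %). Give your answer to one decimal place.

43.4

Flow: 67 L/min ÷ 60 = 1.1167 L/s.
R = (PIP − Pplat)/V̇ = (36.2 − 12.7) / 1.1167 = 23.5/1.1167 = 21.044 cmH2O·s/L.
C = Vt/(Pplat − PEEP) = 540.0 / (12.7 − 4) = 540.0/8.7 = 62.069 mL/cmH2O.
τ = R × C = 21.044 × 0.06207 L/cmH2O = 1.306 s.
Fraction remaining at end-expiration = e^(−Te/τ) = e^(−1.09/1.306) = 0.434 → 43.4%.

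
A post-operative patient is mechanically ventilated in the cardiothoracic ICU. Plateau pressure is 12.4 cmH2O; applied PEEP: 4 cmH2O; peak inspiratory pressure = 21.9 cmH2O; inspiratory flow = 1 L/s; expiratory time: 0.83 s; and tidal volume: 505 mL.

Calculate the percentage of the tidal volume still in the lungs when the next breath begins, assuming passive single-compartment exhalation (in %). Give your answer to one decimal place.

23.4

R = (PIP − Pplat)/V̇ = (21.9 − 12.4) / 1 = 9.5/1 = 9.5 cmH2O·s/L.
C = Vt/(Pplat − PEEP) = 505.0 / (12.4 − 4) = 505.0/8.4 = 60.119 mL/cmH2O.
τ = R × C = 9.5 × 0.06012 L/cmH2O = 0.5711 s.
Fraction remaining at end-expiration = e^(−Te/τ) = e^(−0.83/0.5711) = 0.2338 → 23.38%.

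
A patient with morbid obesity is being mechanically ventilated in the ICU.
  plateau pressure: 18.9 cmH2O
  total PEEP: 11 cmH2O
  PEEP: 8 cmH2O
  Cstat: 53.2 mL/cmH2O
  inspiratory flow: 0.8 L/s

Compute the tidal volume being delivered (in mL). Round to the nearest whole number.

End-expiratory occlusion gives total PEEP = 11 cmH2O (intrinsic PEEP = 11 − 8 = 3). Use total PEEP for the elastic gradient.
Vt = Cstat × (Pplat − PEEPtotal) = 53.2 × (18.9 − 11) = 53.2 × 7.9 = 420.28 mL.

420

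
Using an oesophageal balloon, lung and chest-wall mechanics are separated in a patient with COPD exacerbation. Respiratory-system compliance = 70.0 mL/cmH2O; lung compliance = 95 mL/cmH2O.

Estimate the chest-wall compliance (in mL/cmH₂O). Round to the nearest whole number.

1/Ccw = 1/Crs − 1/CL.
1/Ccw = 1/70.0 − 1/95 = 0.003759.
Ccw = 266.03 mL/cmH2O.

266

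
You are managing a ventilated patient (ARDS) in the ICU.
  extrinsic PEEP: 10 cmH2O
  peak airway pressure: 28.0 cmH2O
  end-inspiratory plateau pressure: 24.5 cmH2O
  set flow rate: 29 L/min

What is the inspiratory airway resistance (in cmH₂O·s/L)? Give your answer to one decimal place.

Flow: 29 L/min ÷ 60 = 0.4833 L/s.
Raw = (PIP − Pplat) / flow = (28.0 − 24.5) / 0.4833 = 3.5 / 0.4833 = 7.242 cmH2O·s/L.

7.2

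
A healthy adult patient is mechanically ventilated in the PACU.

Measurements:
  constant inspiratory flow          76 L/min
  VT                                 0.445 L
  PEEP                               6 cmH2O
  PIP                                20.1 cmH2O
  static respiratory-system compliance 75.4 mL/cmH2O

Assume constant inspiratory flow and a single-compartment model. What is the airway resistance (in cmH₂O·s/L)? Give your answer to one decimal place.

Flow: 76 L/min ÷ 60 = 1.2667 L/s.
Equation of motion (constant flow): PIP = Vt/C + R·V̇ + PEEP.
R·V̇ = PIP − Vt/C − PEEP = 20.1 − 445/75.4 − 6 = 20.1 − 5.902 − 6 = 8.198 cmH2O.
R = 8.198 / 1.2667 = 6.472 cmH2O·s/L.

6.5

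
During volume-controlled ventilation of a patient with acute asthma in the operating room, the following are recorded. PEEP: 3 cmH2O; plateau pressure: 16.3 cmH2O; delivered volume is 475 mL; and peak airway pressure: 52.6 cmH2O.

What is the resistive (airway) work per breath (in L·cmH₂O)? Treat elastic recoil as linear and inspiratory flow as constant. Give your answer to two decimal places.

17.24

With constant inspiratory flow the resistive pressure is constant at PIP − Pplat = 52.6 − 16.3 = 36.3 cmH2O, so resistive work = 36.3 × 0.475 = 17.243 L·cmH2O.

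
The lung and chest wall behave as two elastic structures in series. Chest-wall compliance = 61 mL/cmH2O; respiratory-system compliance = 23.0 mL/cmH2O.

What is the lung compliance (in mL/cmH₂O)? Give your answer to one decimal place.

1/CL = 1/Crs − 1/Ccw.
1/CL = 1/23.0 − 1/61 = 0.02708.
CL = 36.928 mL/cmH2O.

36.9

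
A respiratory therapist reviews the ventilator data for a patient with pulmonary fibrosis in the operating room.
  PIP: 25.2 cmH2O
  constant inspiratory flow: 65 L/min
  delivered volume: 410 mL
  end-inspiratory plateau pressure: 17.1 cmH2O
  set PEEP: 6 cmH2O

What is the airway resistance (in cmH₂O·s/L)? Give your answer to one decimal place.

7.5

Flow: 65 L/min ÷ 60 = 1.0833 L/s.
Raw = (PIP − Pplat) / flow = (25.2 − 17.1) / 1.0833 = 8.1 / 1.0833 = 7.477 cmH2O·s/L.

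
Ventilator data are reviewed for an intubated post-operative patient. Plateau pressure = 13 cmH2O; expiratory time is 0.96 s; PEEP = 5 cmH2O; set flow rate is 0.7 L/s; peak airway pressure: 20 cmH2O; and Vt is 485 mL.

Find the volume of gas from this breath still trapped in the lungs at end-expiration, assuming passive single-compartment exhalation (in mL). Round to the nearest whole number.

R = (PIP − Pplat)/V̇ = (20 − 13) / 0.7 = 7.0/0.7 = 10.0 cmH2O·s/L.
C = Vt/(Pplat − PEEP) = 485.0 / (13 − 5) = 485.0/8.0 = 60.625 mL/cmH2O.
τ = R × C = 10.0 × 0.06063 L/cmH2O = 0.6063 s.
Fraction remaining = e^(−Te/τ) = e^(−0.96/0.6063) = 0.2053.
Trapped volume = 485.0 × 0.2053 = 99.571 mL.

100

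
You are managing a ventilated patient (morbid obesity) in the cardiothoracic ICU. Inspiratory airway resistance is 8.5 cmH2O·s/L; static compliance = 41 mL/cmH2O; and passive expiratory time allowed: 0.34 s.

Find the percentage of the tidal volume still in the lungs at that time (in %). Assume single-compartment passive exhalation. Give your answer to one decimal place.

τ = R × C = 8.5 × 41 mL/cmH2O = 8.5 × 0.041 L/cmH2O = 0.3485 s.
Passive exhalation: V(t)/V₀ = e^(−t/τ) = e^(−0.34/0.3485) = 0.377.
Fraction remaining = 0.377 → 37.7%.

37.7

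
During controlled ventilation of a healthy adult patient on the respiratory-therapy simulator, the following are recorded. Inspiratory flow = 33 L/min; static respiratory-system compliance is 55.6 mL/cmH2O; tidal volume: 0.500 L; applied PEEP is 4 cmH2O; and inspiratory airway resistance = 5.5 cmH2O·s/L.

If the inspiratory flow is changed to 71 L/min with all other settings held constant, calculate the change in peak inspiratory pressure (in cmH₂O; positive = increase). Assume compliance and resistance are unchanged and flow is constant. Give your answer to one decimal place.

3.5

Flow: 33 L/min ÷ 60 = 0.55 L/s.
New flow: 71 L/min ÷ 60 = 1.1833 L/s.
PIP = Vt/C + R·V̇ + PEEP (constant-flow equation of motion).
Only the resistive term changes: ΔPIP = R × ΔV̇ = 5.5 × (1.1833 − 0.55) = 5.5 × 0.6333 = 3.483 cmH2O.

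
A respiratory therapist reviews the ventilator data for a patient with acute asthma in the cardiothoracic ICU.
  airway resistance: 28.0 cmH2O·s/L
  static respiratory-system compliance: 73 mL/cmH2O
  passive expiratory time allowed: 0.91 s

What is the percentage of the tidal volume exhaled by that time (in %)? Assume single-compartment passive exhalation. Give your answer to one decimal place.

τ = R × C = 28.0 × 73 mL/cmH2O = 28.0 × 0.073 L/cmH2O = 2.044 s.
Passive exhalation: V(t)/V₀ = e^(−t/τ) = e^(−0.91/2.044) = 0.6407.
Fraction exhaled = 1 − 0.6407 = 0.3593 → 35.93%.

35.9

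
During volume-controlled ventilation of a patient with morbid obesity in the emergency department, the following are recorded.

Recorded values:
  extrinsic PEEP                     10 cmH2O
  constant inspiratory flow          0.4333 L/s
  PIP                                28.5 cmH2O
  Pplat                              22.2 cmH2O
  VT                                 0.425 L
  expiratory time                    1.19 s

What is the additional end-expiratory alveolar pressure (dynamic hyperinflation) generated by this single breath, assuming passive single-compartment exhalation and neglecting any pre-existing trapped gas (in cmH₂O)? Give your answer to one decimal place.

1.2

R = (PIP − Pplat)/V̇ = (28.5 − 22.2) / 0.4333 = 6.3/0.4333 = 14.54 cmH2O·s/L.
C = Vt/(Pplat − PEEP) = 425.0 / (22.2 − 10) = 425.0/12.2 = 34.836 mL/cmH2O.
τ = R × C = 14.54 × 0.03484 L/cmH2O = 0.5066 s.
Fraction remaining = e^(−Te/τ) = e^(−1.19/0.5066) = 0.09547; trapped volume = 425.0 × 0.09547 = 40.575 mL.
Additional alveolar pressure from trapping ≈ V_trapped / C = 40.575 / 34.836 = 1.165 cmH2O.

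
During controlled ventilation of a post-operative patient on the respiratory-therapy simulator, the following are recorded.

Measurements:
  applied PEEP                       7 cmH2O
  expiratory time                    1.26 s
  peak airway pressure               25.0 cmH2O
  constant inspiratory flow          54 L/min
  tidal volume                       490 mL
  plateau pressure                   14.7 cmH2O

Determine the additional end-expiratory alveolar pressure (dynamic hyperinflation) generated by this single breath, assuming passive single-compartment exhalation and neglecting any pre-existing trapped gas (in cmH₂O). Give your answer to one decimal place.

Flow: 54 L/min ÷ 60 = 0.9 L/s.
R = (PIP − Pplat)/V̇ = (25.0 − 14.7) / 0.9 = 10.3/0.9 = 11.444 cmH2O·s/L.
C = Vt/(Pplat − PEEP) = 490.0 / (14.7 − 7) = 490.0/7.7 = 63.636 mL/cmH2O.
τ = R × C = 11.444 × 0.06364 L/cmH2O = 0.7283 s.
Fraction remaining = e^(−Te/τ) = e^(−1.26/0.7283) = 0.1773; trapped volume = 490.0 × 0.1773 = 86.877 mL.
Additional alveolar pressure from trapping ≈ V_trapped / C = 86.877 / 63.636 = 1.365 cmH2O.

1.4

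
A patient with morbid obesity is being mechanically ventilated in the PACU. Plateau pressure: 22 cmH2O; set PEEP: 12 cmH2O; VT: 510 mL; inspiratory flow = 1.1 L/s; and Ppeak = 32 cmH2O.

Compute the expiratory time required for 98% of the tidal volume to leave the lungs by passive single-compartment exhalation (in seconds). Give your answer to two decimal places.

1.81

R = (PIP − Pplat)/V̇ = (32 − 22) / 1.1 = 10.0/1.1 = 9.091 cmH2O·s/L.
C = Vt/(Pplat − PEEP) = 510.0 / (22 − 12) = 510.0/10.0 = 51.0 mL/cmH2O.
τ = R × C = 9.091 × 0.051 L/cmH2O = 0.4636 s.
t = −τ·ln(1 − 0.98) = −0.4636·ln(0.02) = 1.814 s.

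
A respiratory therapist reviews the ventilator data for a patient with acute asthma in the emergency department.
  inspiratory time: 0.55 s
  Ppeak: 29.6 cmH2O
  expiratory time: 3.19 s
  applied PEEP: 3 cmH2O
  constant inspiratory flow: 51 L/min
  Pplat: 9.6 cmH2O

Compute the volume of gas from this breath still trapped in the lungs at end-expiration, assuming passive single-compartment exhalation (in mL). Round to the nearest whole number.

69

Flow: 51 L/min ÷ 60 = 0.85 L/s.
Vt = flow × Ti = 0.85 L/s × 0.55 s × 1000 mL/L = 467.5 mL.
R = (PIP − Pplat)/V̇ = (29.6 − 9.6) / 0.85 = 20.0/0.85 = 23.529 cmH2O·s/L.
C = Vt/(Pplat − PEEP) = 467.5 / (9.6 − 3) = 467.5/6.6 = 70.833 mL/cmH2O.
τ = R × C = 23.529 × 0.07083 L/cmH2O = 1.667 s.
Fraction remaining = e^(−Te/τ) = e^(−3.19/1.667) = 0.1475.
Trapped volume = 467.5 × 0.1475 = 68.956 mL.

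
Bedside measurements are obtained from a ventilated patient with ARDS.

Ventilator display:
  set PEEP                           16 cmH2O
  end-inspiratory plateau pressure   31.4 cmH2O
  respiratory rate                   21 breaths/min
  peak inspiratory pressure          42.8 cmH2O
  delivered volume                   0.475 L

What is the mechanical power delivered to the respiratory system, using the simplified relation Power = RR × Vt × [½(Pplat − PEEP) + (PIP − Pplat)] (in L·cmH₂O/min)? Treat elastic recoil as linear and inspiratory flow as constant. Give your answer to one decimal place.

190.5

Per-breath work = Vt × [½(Pplat−PEEP) + (PIP−Pplat)] = 0.475 × [0.5×15.4 + 11.4] = 0.475 × 19.1 = 9.073 L·cmH2O.
Power = 21 × 9.073 = 190.53 L·cmH2O/min.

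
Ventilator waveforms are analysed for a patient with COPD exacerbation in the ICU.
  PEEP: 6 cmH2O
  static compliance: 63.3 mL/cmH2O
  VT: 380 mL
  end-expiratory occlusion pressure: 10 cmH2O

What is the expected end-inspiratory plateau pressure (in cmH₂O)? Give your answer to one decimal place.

16.0

End-expiratory occlusion gives total PEEP = 10 cmH2O (intrinsic PEEP = 10 − 6 = 4). Use total PEEP for the elastic gradient.
Pplat = PEEPtotal + Vt / Cstat = 10 + 380 / 63.3 = 10 + 6.003 = 16.003 cmH2O.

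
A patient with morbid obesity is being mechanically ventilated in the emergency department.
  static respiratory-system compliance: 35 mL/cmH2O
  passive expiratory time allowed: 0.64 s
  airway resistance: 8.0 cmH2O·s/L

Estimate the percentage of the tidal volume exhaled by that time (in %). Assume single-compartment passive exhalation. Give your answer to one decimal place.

89.8

τ = R × C = 8.0 × 35 mL/cmH2O = 8.0 × 0.035 L/cmH2O = 0.28 s.
Passive exhalation: V(t)/V₀ = e^(−t/τ) = e^(−0.64/0.28) = 0.1017.
Fraction exhaled = 1 − 0.1017 = 0.8983 → 89.83%.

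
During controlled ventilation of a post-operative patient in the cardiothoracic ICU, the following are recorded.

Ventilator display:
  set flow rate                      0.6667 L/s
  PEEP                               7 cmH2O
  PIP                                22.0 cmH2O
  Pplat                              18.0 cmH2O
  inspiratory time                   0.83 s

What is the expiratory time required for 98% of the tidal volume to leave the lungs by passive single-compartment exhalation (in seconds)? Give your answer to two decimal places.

Vt = flow × Ti = 0.6667 L/s × 0.83 s × 1000 mL/L = 553.36 mL.
R = (PIP − Pplat)/V̇ = (22.0 − 18.0) / 0.6667 = 4.0/0.6667 = 6.0 cmH2O·s/L.
C = Vt/(Pplat − PEEP) = 553.36 / (18.0 − 7) = 553.36/11.0 = 50.305 mL/cmH2O.
τ = R × C = 6.0 × 0.05031 L/cmH2O = 0.3019 s.
t = −τ·ln(1 − 0.98) = −0.3019·ln(0.02) = 1.181 s.

1.18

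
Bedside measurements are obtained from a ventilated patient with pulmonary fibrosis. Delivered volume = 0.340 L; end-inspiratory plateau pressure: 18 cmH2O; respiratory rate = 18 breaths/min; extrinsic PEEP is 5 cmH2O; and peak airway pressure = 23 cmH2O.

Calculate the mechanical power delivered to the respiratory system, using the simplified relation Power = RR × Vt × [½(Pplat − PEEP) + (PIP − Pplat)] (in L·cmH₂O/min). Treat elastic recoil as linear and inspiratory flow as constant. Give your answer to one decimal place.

Per-breath work = Vt × [½(Pplat−PEEP) + (PIP−Pplat)] = 0.340 × [0.5×13.0 + 5.0] = 0.340 × 11.5 = 3.91 L·cmH2O.
Power = 18 × 3.91 = 70.38 L·cmH2O/min.

70.4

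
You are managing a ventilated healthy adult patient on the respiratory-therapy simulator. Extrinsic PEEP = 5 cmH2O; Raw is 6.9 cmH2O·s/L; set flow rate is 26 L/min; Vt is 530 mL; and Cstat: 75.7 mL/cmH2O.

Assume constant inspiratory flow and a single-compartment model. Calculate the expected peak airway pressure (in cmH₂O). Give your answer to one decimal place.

15.0

Flow: 26 L/min ÷ 60 = 0.4333 L/s.
Equation of motion (constant flow): PIP = Vt/C + R·V̇ + PEEP.
PIP = 530/75.7 + 6.9×0.4333 + 5 = 7.001 + 2.99 + 5 = 14.991 cmH2O.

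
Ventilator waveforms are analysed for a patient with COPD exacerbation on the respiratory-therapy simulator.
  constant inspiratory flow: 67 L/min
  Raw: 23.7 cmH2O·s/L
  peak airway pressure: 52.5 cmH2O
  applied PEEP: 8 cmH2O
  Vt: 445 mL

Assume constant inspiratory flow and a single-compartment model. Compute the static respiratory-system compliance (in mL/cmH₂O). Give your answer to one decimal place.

Flow: 67 L/min ÷ 60 = 1.1167 L/s.
Equation of motion (constant flow): PIP = Vt/C + R·V̇ + PEEP.
Vt/C = PIP − R·V̇ − PEEP = 52.5 − 23.7×1.1167 − 8 = 52.5 − 26.466 − 8 = 18.034 cmH2O.
C = Vt / 18.034 = 445 / 18.034 = 24.676 mL/cmH2O.

24.7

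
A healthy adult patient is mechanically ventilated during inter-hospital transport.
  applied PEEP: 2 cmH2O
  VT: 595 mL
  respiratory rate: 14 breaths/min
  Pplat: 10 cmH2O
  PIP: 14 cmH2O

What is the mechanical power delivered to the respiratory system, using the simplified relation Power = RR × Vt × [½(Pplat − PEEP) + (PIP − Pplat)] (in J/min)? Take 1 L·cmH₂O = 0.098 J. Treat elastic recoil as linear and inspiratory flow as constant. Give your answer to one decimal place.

6.5

Per-breath work = Vt × [½(Pplat−PEEP) + (PIP−Pplat)] = 0.595 × [0.5×8.0 + 4.0] = 0.595 × 8.0 = 4.76 L·cmH2O.
Power = 14 × 4.76 = 66.64 L·cmH2O/min.
× 0.098 J/(L·cmH2O) → 6.531 J/min.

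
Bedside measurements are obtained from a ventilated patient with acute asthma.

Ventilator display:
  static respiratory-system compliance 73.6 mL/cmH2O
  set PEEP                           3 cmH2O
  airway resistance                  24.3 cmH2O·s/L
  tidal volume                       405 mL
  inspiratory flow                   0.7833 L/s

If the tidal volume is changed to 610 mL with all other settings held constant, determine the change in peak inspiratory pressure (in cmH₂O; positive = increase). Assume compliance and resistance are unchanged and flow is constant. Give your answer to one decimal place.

PIP = Vt/C + R·V̇ + PEEP (constant-flow equation of motion).
Only the elastic term changes: ΔPIP = ΔVt / C = (610 − 405) / 73.6 = 2.785 cmH2O.

2.8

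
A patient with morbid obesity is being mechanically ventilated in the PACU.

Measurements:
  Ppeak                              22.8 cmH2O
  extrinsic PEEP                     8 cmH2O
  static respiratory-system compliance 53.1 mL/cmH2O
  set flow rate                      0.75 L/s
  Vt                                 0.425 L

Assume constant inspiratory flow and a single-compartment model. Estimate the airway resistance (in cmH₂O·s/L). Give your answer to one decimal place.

Equation of motion (constant flow): PIP = Vt/C + R·V̇ + PEEP.
R·V̇ = PIP − Vt/C − PEEP = 22.8 − 425/53.1 − 8 = 22.8 − 8.004 − 8 = 6.796 cmH2O.
R = 6.796 / 0.75 = 9.061 cmH2O·s/L.

9.1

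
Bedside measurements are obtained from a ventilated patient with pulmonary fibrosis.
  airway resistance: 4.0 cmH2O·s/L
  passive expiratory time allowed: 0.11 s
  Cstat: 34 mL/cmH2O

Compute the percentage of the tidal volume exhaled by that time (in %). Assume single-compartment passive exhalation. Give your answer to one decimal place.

55.5

τ = R × C = 4.0 × 34 mL/cmH2O = 4.0 × 0.034 L/cmH2O = 0.136 s.
Passive exhalation: V(t)/V₀ = e^(−t/τ) = e^(−0.11/0.136) = 0.4454.
Fraction exhaled = 1 − 0.4454 = 0.5546 → 55.46%.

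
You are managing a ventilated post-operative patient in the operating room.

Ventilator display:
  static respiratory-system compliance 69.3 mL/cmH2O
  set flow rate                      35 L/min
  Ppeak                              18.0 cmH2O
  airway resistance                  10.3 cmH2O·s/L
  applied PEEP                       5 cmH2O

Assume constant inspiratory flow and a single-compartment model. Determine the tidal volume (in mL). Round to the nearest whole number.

485

Flow: 35 L/min ÷ 60 = 0.5833 L/s.
Equation of motion (constant flow): PIP = Vt/C + R·V̇ + PEEP.
Vt/C = PIP − R·V̇ − PEEP = 18.0 − 6.008 − 5 = 6.992 cmH2O.
Vt = C × 6.992 = 69.3 × 6.992 = 484.55 mL.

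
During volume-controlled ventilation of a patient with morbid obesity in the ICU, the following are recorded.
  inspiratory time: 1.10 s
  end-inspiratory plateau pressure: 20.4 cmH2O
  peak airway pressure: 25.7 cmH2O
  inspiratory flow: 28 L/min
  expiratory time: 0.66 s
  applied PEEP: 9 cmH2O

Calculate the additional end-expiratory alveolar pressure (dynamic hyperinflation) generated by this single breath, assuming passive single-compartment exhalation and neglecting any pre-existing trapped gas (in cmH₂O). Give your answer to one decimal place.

Flow: 28 L/min ÷ 60 = 0.4667 L/s.
Vt = flow × Ti = 0.4667 L/s × 1.10 s × 1000 mL/L = 513.37 mL.
R = (PIP − Pplat)/V̇ = (25.7 − 20.4) / 0.4667 = 5.3/0.4667 = 11.356 cmH2O·s/L.
C = Vt/(Pplat − PEEP) = 513.37 / (20.4 − 9) = 513.37/11.4 = 45.032 mL/cmH2O.
τ = R × C = 11.356 × 0.04503 L/cmH2O = 0.5114 s.
Fraction remaining = e^(−Te/τ) = e^(−0.66/0.5114) = 0.2751; trapped volume = 513.37 × 0.2751 = 141.23 mL.
Additional alveolar pressure from trapping ≈ V_trapped / C = 141.23 / 45.032 = 3.136 cmH2O.

3.1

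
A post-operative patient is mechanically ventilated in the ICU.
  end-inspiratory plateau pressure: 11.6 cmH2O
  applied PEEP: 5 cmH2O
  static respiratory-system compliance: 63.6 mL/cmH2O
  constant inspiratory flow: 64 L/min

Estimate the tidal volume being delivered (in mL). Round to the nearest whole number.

Vt = Cstat × (Pplat − PEEP) = 63.6 × (11.6 − 5) = 63.6 × 6.6 = 419.76 mL.

420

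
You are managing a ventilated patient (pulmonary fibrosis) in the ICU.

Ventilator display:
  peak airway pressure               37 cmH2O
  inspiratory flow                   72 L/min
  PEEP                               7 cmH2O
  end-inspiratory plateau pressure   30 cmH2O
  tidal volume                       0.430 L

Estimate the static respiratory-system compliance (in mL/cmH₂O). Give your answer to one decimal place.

Cstat = Vt / (Pplat − PEEP) = 430 / (30 − 7) = 430 / 23.0 = 18.696 mL/cmH2O.

18.7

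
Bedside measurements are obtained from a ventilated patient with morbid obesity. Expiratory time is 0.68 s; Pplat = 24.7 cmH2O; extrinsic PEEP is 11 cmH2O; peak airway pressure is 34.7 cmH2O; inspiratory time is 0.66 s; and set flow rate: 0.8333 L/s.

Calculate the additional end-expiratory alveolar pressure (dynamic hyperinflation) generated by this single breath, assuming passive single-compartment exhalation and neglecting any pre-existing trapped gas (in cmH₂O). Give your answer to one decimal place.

3.3

Vt = flow × Ti = 0.8333 L/s × 0.66 s × 1000 mL/L = 549.98 mL.
R = (PIP − Pplat)/V̇ = (34.7 − 24.7) / 0.8333 = 10.0/0.8333 = 12.0 cmH2O·s/L.
C = Vt/(Pplat − PEEP) = 549.98 / (24.7 − 11) = 549.98/13.7 = 40.145 mL/cmH2O.
τ = R × C = 12.0 × 0.04015 L/cmH2O = 0.4818 s.
Fraction remaining = e^(−Te/τ) = e^(−0.68/0.4818) = 0.2438; trapped volume = 549.98 × 0.2438 = 134.09 mL.
Additional alveolar pressure from trapping ≈ V_trapped / C = 134.09 / 40.145 = 3.34 cmH2O.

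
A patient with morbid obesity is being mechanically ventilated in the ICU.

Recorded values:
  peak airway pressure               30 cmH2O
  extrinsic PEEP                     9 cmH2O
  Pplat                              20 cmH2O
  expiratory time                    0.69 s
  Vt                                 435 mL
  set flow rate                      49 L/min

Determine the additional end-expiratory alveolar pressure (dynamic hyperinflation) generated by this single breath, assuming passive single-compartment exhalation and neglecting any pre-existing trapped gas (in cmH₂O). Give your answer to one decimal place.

Flow: 49 L/min ÷ 60 = 0.8167 L/s.
R = (PIP − Pplat)/V̇ = (30 − 20) / 0.8167 = 10.0/0.8167 = 12.244 cmH2O·s/L.
C = Vt/(Pplat − PEEP) = 435.0 / (20 − 9) = 435.0/11.0 = 39.545 mL/cmH2O.
τ = R × C = 12.244 × 0.03955 L/cmH2O = 0.4843 s.
Fraction remaining = e^(−Te/τ) = e^(−0.69/0.4843) = 0.2406; trapped volume = 435.0 × 0.2406 = 104.66 mL.
Additional alveolar pressure from trapping ≈ V_trapped / C = 104.66 / 39.545 = 2.647 cmH2O.

2.6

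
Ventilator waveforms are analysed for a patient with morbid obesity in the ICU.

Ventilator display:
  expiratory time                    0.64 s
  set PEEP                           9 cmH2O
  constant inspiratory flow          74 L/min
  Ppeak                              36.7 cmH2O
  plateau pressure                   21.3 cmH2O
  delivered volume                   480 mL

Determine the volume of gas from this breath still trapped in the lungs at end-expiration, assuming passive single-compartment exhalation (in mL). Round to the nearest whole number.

129

Flow: 74 L/min ÷ 60 = 1.2333 L/s.
R = (PIP − Pplat)/V̇ = (36.7 − 21.3) / 1.2333 = 15.4/1.2333 = 12.487 cmH2O·s/L.
C = Vt/(Pplat − PEEP) = 480.0 / (21.3 − 9) = 480.0/12.3 = 39.024 mL/cmH2O.
τ = R × C = 12.487 × 0.03902 L/cmH2O = 0.4872 s.
Fraction remaining = e^(−Te/τ) = e^(−0.64/0.4872) = 0.2688.
Trapped volume = 480.0 × 0.2688 = 129.02 mL.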